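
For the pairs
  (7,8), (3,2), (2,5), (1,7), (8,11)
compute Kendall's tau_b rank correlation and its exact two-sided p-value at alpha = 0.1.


Step 1: Enumerate the 10 unordered pairs (i,j) with i<j and classify each by sign(x_j-x_i) * sign(y_j-y_i).
  (1,2):dx=-4,dy=-6->C; (1,3):dx=-5,dy=-3->C; (1,4):dx=-6,dy=-1->C; (1,5):dx=+1,dy=+3->C
  (2,3):dx=-1,dy=+3->D; (2,4):dx=-2,dy=+5->D; (2,5):dx=+5,dy=+9->C; (3,4):dx=-1,dy=+2->D
  (3,5):dx=+6,dy=+6->C; (4,5):dx=+7,dy=+4->C
Step 2: C = 7, D = 3, total pairs = 10.
Step 3: tau = (C - D)/(n(n-1)/2) = (7 - 3)/10 = 0.400000.
Step 4: Exact two-sided p-value (enumerate n! = 120 permutations of y under H0): p = 0.483333.
Step 5: alpha = 0.1. fail to reject H0.

tau_b = 0.4000 (C=7, D=3), p = 0.483333, fail to reject H0.


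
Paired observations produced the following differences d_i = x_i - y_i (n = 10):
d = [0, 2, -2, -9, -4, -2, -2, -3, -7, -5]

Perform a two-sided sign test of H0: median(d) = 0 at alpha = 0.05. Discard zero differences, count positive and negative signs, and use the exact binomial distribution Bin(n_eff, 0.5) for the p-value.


Step 1: Discard zero differences. Original n = 10; n_eff = number of nonzero differences = 9.
Nonzero differences (with sign): +2, -2, -9, -4, -2, -2, -3, -7, -5
Step 2: Count signs: positive = 1, negative = 8.
Step 3: Under H0: P(positive) = 0.5, so the number of positives S ~ Bin(9, 0.5).
Step 4: Two-sided exact p-value = sum of Bin(9,0.5) probabilities at or below the observed probability = 0.039062.
Step 5: alpha = 0.05. reject H0.

n_eff = 9, pos = 1, neg = 8, p = 0.039062, reject H0.


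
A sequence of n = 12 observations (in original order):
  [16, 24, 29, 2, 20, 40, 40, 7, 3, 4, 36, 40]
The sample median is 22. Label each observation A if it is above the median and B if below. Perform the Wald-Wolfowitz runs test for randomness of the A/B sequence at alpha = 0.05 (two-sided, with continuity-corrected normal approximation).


Step 1: Compute median = 22; label A = above, B = below.
Labels in order: BAABBAABBBAA  (n_A = 6, n_B = 6)
Step 2: Count runs R = 6.
Step 3: Under H0 (random ordering), E[R] = 2*n_A*n_B/(n_A+n_B) + 1 = 2*6*6/12 + 1 = 7.0000.
        Var[R] = 2*n_A*n_B*(2*n_A*n_B - n_A - n_B) / ((n_A+n_B)^2 * (n_A+n_B-1)) = 4320/1584 = 2.7273.
        SD[R] = 1.6514.
Step 4: Continuity-corrected z = (R + 0.5 - E[R]) / SD[R] = (6 + 0.5 - 7.0000) / 1.6514 = -0.3028.
Step 5: Two-sided p-value via normal approximation = 2*(1 - Phi(|z|)) = 0.762069.
Step 6: alpha = 0.05. fail to reject H0.

R = 6, z = -0.3028, p = 0.762069, fail to reject H0.


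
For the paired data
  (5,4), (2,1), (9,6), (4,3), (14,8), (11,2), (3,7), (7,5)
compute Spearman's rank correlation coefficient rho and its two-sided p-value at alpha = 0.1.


Step 1: Rank x and y separately (midranks; no ties here).
rank(x): 5->4, 2->1, 9->6, 4->3, 14->8, 11->7, 3->2, 7->5
rank(y): 4->4, 1->1, 6->6, 3->3, 8->8, 2->2, 7->7, 5->5
Step 2: d_i = R_x(i) - R_y(i); compute d_i^2.
  (4-4)^2=0, (1-1)^2=0, (6-6)^2=0, (3-3)^2=0, (8-8)^2=0, (7-2)^2=25, (2-7)^2=25, (5-5)^2=0
sum(d^2) = 50.
Step 3: rho = 1 - 6*50 / (8*(8^2 - 1)) = 1 - 300/504 = 0.404762.
Step 4: Under H0, t = rho * sqrt((n-2)/(1-rho^2)) = 1.0842 ~ t(6).
Step 5: Two-sided p-value from the t-distribution with 6 df = 0.319889.
Step 6: alpha = 0.1. fail to reject H0.

rho = 0.4048, p = 0.319889, fail to reject H0 at alpha = 0.1.


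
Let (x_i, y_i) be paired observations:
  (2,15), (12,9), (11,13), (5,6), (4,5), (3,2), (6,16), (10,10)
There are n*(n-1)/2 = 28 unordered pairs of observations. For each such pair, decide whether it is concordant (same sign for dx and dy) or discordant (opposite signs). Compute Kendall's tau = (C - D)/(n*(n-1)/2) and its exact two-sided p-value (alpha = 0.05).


Step 1: Enumerate the 28 unordered pairs (i,j) with i<j and classify each by sign(x_j-x_i) * sign(y_j-y_i).
  (1,2):dx=+10,dy=-6->D; (1,3):dx=+9,dy=-2->D; (1,4):dx=+3,dy=-9->D; (1,5):dx=+2,dy=-10->D
  (1,6):dx=+1,dy=-13->D; (1,7):dx=+4,dy=+1->C; (1,8):dx=+8,dy=-5->D; (2,3):dx=-1,dy=+4->D
  (2,4):dx=-7,dy=-3->C; (2,5):dx=-8,dy=-4->C; (2,6):dx=-9,dy=-7->C; (2,7):dx=-6,dy=+7->D
  (2,8):dx=-2,dy=+1->D; (3,4):dx=-6,dy=-7->C; (3,5):dx=-7,dy=-8->C; (3,6):dx=-8,dy=-11->C
  (3,7):dx=-5,dy=+3->D; (3,8):dx=-1,dy=-3->C; (4,5):dx=-1,dy=-1->C; (4,6):dx=-2,dy=-4->C
  (4,7):dx=+1,dy=+10->C; (4,8):dx=+5,dy=+4->C; (5,6):dx=-1,dy=-3->C; (5,7):dx=+2,dy=+11->C
  (5,8):dx=+6,dy=+5->C; (6,7):dx=+3,dy=+14->C; (6,8):dx=+7,dy=+8->C; (7,8):dx=+4,dy=-6->D
Step 2: C = 17, D = 11, total pairs = 28.
Step 3: tau = (C - D)/(n(n-1)/2) = (17 - 11)/28 = 0.214286.
Step 4: Exact two-sided p-value (enumerate n! = 40320 permutations of y under H0): p = 0.548413.
Step 5: alpha = 0.05. fail to reject H0.

tau_b = 0.2143 (C=17, D=11), p = 0.548413, fail to reject H0.


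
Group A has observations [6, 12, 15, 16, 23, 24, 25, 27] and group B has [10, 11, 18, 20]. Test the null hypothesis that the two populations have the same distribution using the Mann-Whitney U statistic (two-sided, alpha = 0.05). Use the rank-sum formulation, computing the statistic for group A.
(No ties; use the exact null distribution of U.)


Step 1: Combine and sort all 12 observations; assign midranks.
sorted (value, group): (6,X), (10,Y), (11,Y), (12,X), (15,X), (16,X), (18,Y), (20,Y), (23,X), (24,X), (25,X), (27,X)
ranks: 6->1, 10->2, 11->3, 12->4, 15->5, 16->6, 18->7, 20->8, 23->9, 24->10, 25->11, 27->12
Step 2: Rank sum for X: R1 = 1 + 4 + 5 + 6 + 9 + 10 + 11 + 12 = 58.
Step 3: U_X = R1 - n1(n1+1)/2 = 58 - 8*9/2 = 58 - 36 = 22.
       U_Y = n1*n2 - U_X = 32 - 22 = 10.
Step 4: No ties, so the exact null distribution of U (based on enumerating the C(12,8) = 495 equally likely rank assignments) gives the two-sided p-value.
Step 5: p-value = 0.367677; compare to alpha = 0.05. fail to reject H0.

U_X = 22, p = 0.367677, fail to reject H0 at alpha = 0.05.


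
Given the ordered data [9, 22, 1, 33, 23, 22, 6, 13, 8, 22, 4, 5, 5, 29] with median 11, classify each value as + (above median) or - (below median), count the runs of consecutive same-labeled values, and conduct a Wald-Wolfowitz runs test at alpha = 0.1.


Step 1: Compute median = 11; label A = above, B = below.
Labels in order: BABAAABABABBBA  (n_A = 7, n_B = 7)
Step 2: Count runs R = 10.
Step 3: Under H0 (random ordering), E[R] = 2*n_A*n_B/(n_A+n_B) + 1 = 2*7*7/14 + 1 = 8.0000.
        Var[R] = 2*n_A*n_B*(2*n_A*n_B - n_A - n_B) / ((n_A+n_B)^2 * (n_A+n_B-1)) = 8232/2548 = 3.2308.
        SD[R] = 1.7974.
Step 4: Continuity-corrected z = (R - 0.5 - E[R]) / SD[R] = (10 - 0.5 - 8.0000) / 1.7974 = 0.8345.
Step 5: Two-sided p-value via normal approximation = 2*(1 - Phi(|z|)) = 0.403986.
Step 6: alpha = 0.1. fail to reject H0.

R = 10, z = 0.8345, p = 0.403986, fail to reject H0.


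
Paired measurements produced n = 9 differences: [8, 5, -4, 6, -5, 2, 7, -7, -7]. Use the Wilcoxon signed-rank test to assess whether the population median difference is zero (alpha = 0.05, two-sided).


Step 1: Drop any zero differences (none here) and take |d_i|.
|d| = [8, 5, 4, 6, 5, 2, 7, 7, 7]
Step 2: Midrank |d_i| (ties get averaged ranks).
ranks: |8|->9, |5|->3.5, |4|->2, |6|->5, |5|->3.5, |2|->1, |7|->7, |7|->7, |7|->7
Step 3: Attach original signs; sum ranks with positive sign and with negative sign.
W+ = 9 + 3.5 + 5 + 1 + 7 = 25.5
W- = 2 + 3.5 + 7 + 7 = 19.5
(Check: W+ + W- = 45 should equal n(n+1)/2 = 45.)
Step 4: Test statistic W = min(W+, W-) = 19.5.
Step 5: Ties in |d|, so use the tie-corrected normal approximation.
        E[W] = n(n+1)/4 = 9*10/4 = 22.5.
        Tie groups: |d|=5 (t=2), |d|=7 (t=3); sum(t^3 - t) = 30.
        Var[W] = n(n+1)(2n+1)/24 - sum(t^3-t)/48 = 1710/24 - 30/48 = 70.625.
        z = (W - E[W]) / sqrt(Var[W]) = (19.5 - 22.5) / 8.4039 = -0.3570.
        Two-sided p = 2*Phi(z) = 0.721108.
Step 6: alpha = 0.05. fail to reject H0.

W+ = 25.5, W- = 19.5, W = min = 19.5, p = 0.721108, fail to reject H0.


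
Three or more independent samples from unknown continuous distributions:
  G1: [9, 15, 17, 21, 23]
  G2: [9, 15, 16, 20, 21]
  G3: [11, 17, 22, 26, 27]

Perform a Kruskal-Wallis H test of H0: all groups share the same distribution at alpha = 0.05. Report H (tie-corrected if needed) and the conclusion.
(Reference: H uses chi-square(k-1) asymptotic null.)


Step 1: Combine all N = 15 observations and assign midranks.
sorted (value, group, rank): (9,G1,1.5), (9,G2,1.5), (11,G3,3), (15,G1,4.5), (15,G2,4.5), (16,G2,6), (17,G1,7.5), (17,G3,7.5), (20,G2,9), (21,G1,10.5), (21,G2,10.5), (22,G3,12), (23,G1,13), (26,G3,14), (27,G3,15)
Step 2: Sum ranks within each group.
R_1 = 37 (n_1 = 5)
R_2 = 31.5 (n_2 = 5)
R_3 = 51.5 (n_3 = 5)
Step 3: H = 12/(N(N+1)) * sum(R_i^2/n_i) - 3(N+1)
     = 12/(15*16) * (37^2/5 + 31.5^2/5 + 51.5^2/5) - 3*16
     = 0.050000 * 1002.7 - 48
     = 2.135000.
Step 4: Ties present; correction factor C = 1 - 24/(15^3 - 15) = 0.992857. Corrected H = 2.135000 / 0.992857 = 2.150360.
Step 5: Under H0, H ~ chi^2(2); p-value = 0.341236.
Step 6: alpha = 0.05. fail to reject H0.

H = 2.1504, df = 2, p = 0.341236, fail to reject H0.


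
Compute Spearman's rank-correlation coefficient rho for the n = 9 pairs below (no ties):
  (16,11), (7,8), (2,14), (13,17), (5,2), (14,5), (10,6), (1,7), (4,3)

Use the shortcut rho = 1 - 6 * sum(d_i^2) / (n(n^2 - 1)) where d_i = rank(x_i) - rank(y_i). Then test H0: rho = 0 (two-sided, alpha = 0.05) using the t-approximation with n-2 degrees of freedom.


Step 1: Rank x and y separately (midranks; no ties here).
rank(x): 16->9, 7->5, 2->2, 13->7, 5->4, 14->8, 10->6, 1->1, 4->3
rank(y): 11->7, 8->6, 14->8, 17->9, 2->1, 5->3, 6->4, 7->5, 3->2
Step 2: d_i = R_x(i) - R_y(i); compute d_i^2.
  (9-7)^2=4, (5-6)^2=1, (2-8)^2=36, (7-9)^2=4, (4-1)^2=9, (8-3)^2=25, (6-4)^2=4, (1-5)^2=16, (3-2)^2=1
sum(d^2) = 100.
Step 3: rho = 1 - 6*100 / (9*(9^2 - 1)) = 1 - 600/720 = 0.166667.
Step 4: Under H0, t = rho * sqrt((n-2)/(1-rho^2)) = 0.4472 ~ t(7).
Step 5: Two-sided p-value from the t-distribution with 7 df = 0.668231.
Step 6: alpha = 0.05. fail to reject H0.

rho = 0.1667, p = 0.668231, fail to reject H0 at alpha = 0.05.


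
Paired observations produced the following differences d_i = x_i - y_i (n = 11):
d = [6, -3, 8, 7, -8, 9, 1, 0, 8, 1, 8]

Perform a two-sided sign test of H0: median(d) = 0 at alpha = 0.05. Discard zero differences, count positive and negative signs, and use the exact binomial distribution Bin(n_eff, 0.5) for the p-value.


Step 1: Discard zero differences. Original n = 11; n_eff = number of nonzero differences = 10.
Nonzero differences (with sign): +6, -3, +8, +7, -8, +9, +1, +8, +1, +8
Step 2: Count signs: positive = 8, negative = 2.
Step 3: Under H0: P(positive) = 0.5, so the number of positives S ~ Bin(10, 0.5).
Step 4: Two-sided exact p-value = sum of Bin(10,0.5) probabilities at or below the observed probability = 0.109375.
Step 5: alpha = 0.05. fail to reject H0.

n_eff = 10, pos = 8, neg = 2, p = 0.109375, fail to reject H0.


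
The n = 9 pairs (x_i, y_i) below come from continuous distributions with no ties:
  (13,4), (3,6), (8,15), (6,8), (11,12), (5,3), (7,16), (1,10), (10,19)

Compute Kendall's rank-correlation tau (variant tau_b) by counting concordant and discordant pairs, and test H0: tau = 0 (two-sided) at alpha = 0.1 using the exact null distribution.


Step 1: Enumerate the 36 unordered pairs (i,j) with i<j and classify each by sign(x_j-x_i) * sign(y_j-y_i).
  (1,2):dx=-10,dy=+2->D; (1,3):dx=-5,dy=+11->D; (1,4):dx=-7,dy=+4->D; (1,5):dx=-2,dy=+8->D
  (1,6):dx=-8,dy=-1->C; (1,7):dx=-6,dy=+12->D; (1,8):dx=-12,dy=+6->D; (1,9):dx=-3,dy=+15->D
  (2,3):dx=+5,dy=+9->C; (2,4):dx=+3,dy=+2->C; (2,5):dx=+8,dy=+6->C; (2,6):dx=+2,dy=-3->D
  (2,7):dx=+4,dy=+10->C; (2,8):dx=-2,dy=+4->D; (2,9):dx=+7,dy=+13->C; (3,4):dx=-2,dy=-7->C
  (3,5):dx=+3,dy=-3->D; (3,6):dx=-3,dy=-12->C; (3,7):dx=-1,dy=+1->D; (3,8):dx=-7,dy=-5->C
  (3,9):dx=+2,dy=+4->C; (4,5):dx=+5,dy=+4->C; (4,6):dx=-1,dy=-5->C; (4,7):dx=+1,dy=+8->C
  (4,8):dx=-5,dy=+2->D; (4,9):dx=+4,dy=+11->C; (5,6):dx=-6,dy=-9->C; (5,7):dx=-4,dy=+4->D
  (5,8):dx=-10,dy=-2->C; (5,9):dx=-1,dy=+7->D; (6,7):dx=+2,dy=+13->C; (6,8):dx=-4,dy=+7->D
  (6,9):dx=+5,dy=+16->C; (7,8):dx=-6,dy=-6->C; (7,9):dx=+3,dy=+3->C; (8,9):dx=+9,dy=+9->C
Step 2: C = 21, D = 15, total pairs = 36.
Step 3: tau = (C - D)/(n(n-1)/2) = (21 - 15)/36 = 0.166667.
Step 4: Exact two-sided p-value (enumerate n! = 362880 permutations of y under H0): p = 0.612202.
Step 5: alpha = 0.1. fail to reject H0.

tau_b = 0.1667 (C=21, D=15), p = 0.612202, fail to reject H0.


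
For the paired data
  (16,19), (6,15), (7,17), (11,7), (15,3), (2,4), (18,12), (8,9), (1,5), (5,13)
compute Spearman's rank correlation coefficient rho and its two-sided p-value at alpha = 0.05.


Step 1: Rank x and y separately (midranks; no ties here).
rank(x): 16->9, 6->4, 7->5, 11->7, 15->8, 2->2, 18->10, 8->6, 1->1, 5->3
rank(y): 19->10, 15->8, 17->9, 7->4, 3->1, 4->2, 12->6, 9->5, 5->3, 13->7
Step 2: d_i = R_x(i) - R_y(i); compute d_i^2.
  (9-10)^2=1, (4-8)^2=16, (5-9)^2=16, (7-4)^2=9, (8-1)^2=49, (2-2)^2=0, (10-6)^2=16, (6-5)^2=1, (1-3)^2=4, (3-7)^2=16
sum(d^2) = 128.
Step 3: rho = 1 - 6*128 / (10*(10^2 - 1)) = 1 - 768/990 = 0.224242.
Step 4: Under H0, t = rho * sqrt((n-2)/(1-rho^2)) = 0.6508 ~ t(8).
Step 5: Two-sided p-value from the t-distribution with 8 df = 0.533401.
Step 6: alpha = 0.05. fail to reject H0.

rho = 0.2242, p = 0.533401, fail to reject H0 at alpha = 0.05.


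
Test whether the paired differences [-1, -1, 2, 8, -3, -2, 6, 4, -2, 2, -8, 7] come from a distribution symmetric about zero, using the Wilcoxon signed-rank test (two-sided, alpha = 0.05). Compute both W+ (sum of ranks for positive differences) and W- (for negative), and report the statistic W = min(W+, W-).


Step 1: Drop any zero differences (none here) and take |d_i|.
|d| = [1, 1, 2, 8, 3, 2, 6, 4, 2, 2, 8, 7]
Step 2: Midrank |d_i| (ties get averaged ranks).
ranks: |1|->1.5, |1|->1.5, |2|->4.5, |8|->11.5, |3|->7, |2|->4.5, |6|->9, |4|->8, |2|->4.5, |2|->4.5, |8|->11.5, |7|->10
Step 3: Attach original signs; sum ranks with positive sign and with negative sign.
W+ = 4.5 + 11.5 + 9 + 8 + 4.5 + 10 = 47.5
W- = 1.5 + 1.5 + 7 + 4.5 + 4.5 + 11.5 = 30.5
(Check: W+ + W- = 78 should equal n(n+1)/2 = 78.)
Step 4: Test statistic W = min(W+, W-) = 30.5.
Step 5: Ties in |d|, so use the tie-corrected normal approximation.
        E[W] = n(n+1)/4 = 12*13/4 = 39.
        Tie groups: |d|=1 (t=2), |d|=2 (t=4), |d|=8 (t=2); sum(t^3 - t) = 72.
        Var[W] = n(n+1)(2n+1)/24 - sum(t^3-t)/48 = 3900/24 - 72/48 = 161.
        z = (W - E[W]) / sqrt(Var[W]) = (30.5 - 39) / 12.6886 = -0.6699.
        Two-sided p = 2*Phi(z) = 0.502925.
Step 6: alpha = 0.05. fail to reject H0.

W+ = 47.5, W- = 30.5, W = min = 30.5, p = 0.502925, fail to reject H0.


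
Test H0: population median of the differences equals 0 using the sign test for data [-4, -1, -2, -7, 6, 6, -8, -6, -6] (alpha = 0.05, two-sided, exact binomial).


Step 1: Discard zero differences. Original n = 9; n_eff = number of nonzero differences = 9.
Nonzero differences (with sign): -4, -1, -2, -7, +6, +6, -8, -6, -6
Step 2: Count signs: positive = 2, negative = 7.
Step 3: Under H0: P(positive) = 0.5, so the number of positives S ~ Bin(9, 0.5).
Step 4: Two-sided exact p-value = sum of Bin(9,0.5) probabilities at or below the observed probability = 0.179688.
Step 5: alpha = 0.05. fail to reject H0.

n_eff = 9, pos = 2, neg = 7, p = 0.179688, fail to reject H0.


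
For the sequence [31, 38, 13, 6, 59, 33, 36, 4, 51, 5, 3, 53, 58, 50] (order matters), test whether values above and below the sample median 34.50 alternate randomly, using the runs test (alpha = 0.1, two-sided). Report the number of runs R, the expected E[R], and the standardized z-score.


Step 1: Compute median = 34.50; label A = above, B = below.
Labels in order: BABBABABABBAAA  (n_A = 7, n_B = 7)
Step 2: Count runs R = 10.
Step 3: Under H0 (random ordering), E[R] = 2*n_A*n_B/(n_A+n_B) + 1 = 2*7*7/14 + 1 = 8.0000.
        Var[R] = 2*n_A*n_B*(2*n_A*n_B - n_A - n_B) / ((n_A+n_B)^2 * (n_A+n_B-1)) = 8232/2548 = 3.2308.
        SD[R] = 1.7974.
Step 4: Continuity-corrected z = (R - 0.5 - E[R]) / SD[R] = (10 - 0.5 - 8.0000) / 1.7974 = 0.8345.
Step 5: Two-sided p-value via normal approximation = 2*(1 - Phi(|z|)) = 0.403986.
Step 6: alpha = 0.1. fail to reject H0.

R = 10, z = 0.8345, p = 0.403986, fail to reject H0.


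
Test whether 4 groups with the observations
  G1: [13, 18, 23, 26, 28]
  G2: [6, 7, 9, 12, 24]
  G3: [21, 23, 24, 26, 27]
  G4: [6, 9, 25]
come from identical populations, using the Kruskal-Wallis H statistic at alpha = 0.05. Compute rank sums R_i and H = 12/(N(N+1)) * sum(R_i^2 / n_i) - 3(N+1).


Step 1: Combine all N = 18 observations and assign midranks.
sorted (value, group, rank): (6,G2,1.5), (6,G4,1.5), (7,G2,3), (9,G2,4.5), (9,G4,4.5), (12,G2,6), (13,G1,7), (18,G1,8), (21,G3,9), (23,G1,10.5), (23,G3,10.5), (24,G2,12.5), (24,G3,12.5), (25,G4,14), (26,G1,15.5), (26,G3,15.5), (27,G3,17), (28,G1,18)
Step 2: Sum ranks within each group.
R_1 = 59 (n_1 = 5)
R_2 = 27.5 (n_2 = 5)
R_3 = 64.5 (n_3 = 5)
R_4 = 20 (n_4 = 3)
Step 3: H = 12/(N(N+1)) * sum(R_i^2/n_i) - 3(N+1)
     = 12/(18*19) * (59^2/5 + 27.5^2/5 + 64.5^2/5 + 20^2/3) - 3*19
     = 0.035088 * 1812.83 - 57
     = 6.608187.
Step 4: Ties present; correction factor C = 1 - 30/(18^3 - 18) = 0.994840. Corrected H = 6.608187 / 0.994840 = 6.642462.
Step 5: Under H0, H ~ chi^2(3); p-value = 0.084210.
Step 6: alpha = 0.05. fail to reject H0.

H = 6.6425, df = 3, p = 0.084210, fail to reject H0.


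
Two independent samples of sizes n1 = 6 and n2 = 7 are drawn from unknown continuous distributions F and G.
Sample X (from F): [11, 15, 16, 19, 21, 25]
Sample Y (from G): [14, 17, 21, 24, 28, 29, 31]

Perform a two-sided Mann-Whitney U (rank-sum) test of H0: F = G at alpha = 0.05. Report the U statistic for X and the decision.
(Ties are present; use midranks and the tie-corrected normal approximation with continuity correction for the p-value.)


Step 1: Combine and sort all 13 observations; assign midranks.
sorted (value, group): (11,X), (14,Y), (15,X), (16,X), (17,Y), (19,X), (21,X), (21,Y), (24,Y), (25,X), (28,Y), (29,Y), (31,Y)
ranks: 11->1, 14->2, 15->3, 16->4, 17->5, 19->6, 21->7.5, 21->7.5, 24->9, 25->10, 28->11, 29->12, 31->13
Step 2: Rank sum for X: R1 = 1 + 3 + 4 + 6 + 7.5 + 10 = 31.5.
Step 3: U_X = R1 - n1(n1+1)/2 = 31.5 - 6*7/2 = 31.5 - 21 = 10.5.
       U_Y = n1*n2 - U_X = 42 - 10.5 = 31.5.
Step 4: Ties are present, so use the tie-corrected normal approximation (with continuity correction) for the p-value.
Step 5: p-value = 0.152563; compare to alpha = 0.05. fail to reject H0.

U_X = 10.5, p = 0.152563, fail to reject H0 at alpha = 0.05.


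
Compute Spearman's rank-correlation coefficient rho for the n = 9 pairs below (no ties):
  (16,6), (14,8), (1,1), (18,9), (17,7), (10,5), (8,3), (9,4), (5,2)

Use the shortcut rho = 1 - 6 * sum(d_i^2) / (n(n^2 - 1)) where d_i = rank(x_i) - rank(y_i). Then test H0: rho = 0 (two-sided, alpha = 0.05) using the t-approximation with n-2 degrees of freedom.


Step 1: Rank x and y separately (midranks; no ties here).
rank(x): 16->7, 14->6, 1->1, 18->9, 17->8, 10->5, 8->3, 9->4, 5->2
rank(y): 6->6, 8->8, 1->1, 9->9, 7->7, 5->5, 3->3, 4->4, 2->2
Step 2: d_i = R_x(i) - R_y(i); compute d_i^2.
  (7-6)^2=1, (6-8)^2=4, (1-1)^2=0, (9-9)^2=0, (8-7)^2=1, (5-5)^2=0, (3-3)^2=0, (4-4)^2=0, (2-2)^2=0
sum(d^2) = 6.
Step 3: rho = 1 - 6*6 / (9*(9^2 - 1)) = 1 - 36/720 = 0.950000.
Step 4: Under H0, t = rho * sqrt((n-2)/(1-rho^2)) = 8.0495 ~ t(7).
Step 5: Two-sided p-value from the t-distribution with 7 df = 0.000088.
Step 6: alpha = 0.05. reject H0.

rho = 0.9500, p = 0.000088, reject H0 at alpha = 0.05.


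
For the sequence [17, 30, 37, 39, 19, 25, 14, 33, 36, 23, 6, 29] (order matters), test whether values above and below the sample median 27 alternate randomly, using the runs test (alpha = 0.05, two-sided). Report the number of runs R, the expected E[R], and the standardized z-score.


Step 1: Compute median = 27; label A = above, B = below.
Labels in order: BAAABBBAABBA  (n_A = 6, n_B = 6)
Step 2: Count runs R = 6.
Step 3: Under H0 (random ordering), E[R] = 2*n_A*n_B/(n_A+n_B) + 1 = 2*6*6/12 + 1 = 7.0000.
        Var[R] = 2*n_A*n_B*(2*n_A*n_B - n_A - n_B) / ((n_A+n_B)^2 * (n_A+n_B-1)) = 4320/1584 = 2.7273.
        SD[R] = 1.6514.
Step 4: Continuity-corrected z = (R + 0.5 - E[R]) / SD[R] = (6 + 0.5 - 7.0000) / 1.6514 = -0.3028.
Step 5: Two-sided p-value via normal approximation = 2*(1 - Phi(|z|)) = 0.762069.
Step 6: alpha = 0.05. fail to reject H0.

R = 6, z = -0.3028, p = 0.762069, fail to reject H0.


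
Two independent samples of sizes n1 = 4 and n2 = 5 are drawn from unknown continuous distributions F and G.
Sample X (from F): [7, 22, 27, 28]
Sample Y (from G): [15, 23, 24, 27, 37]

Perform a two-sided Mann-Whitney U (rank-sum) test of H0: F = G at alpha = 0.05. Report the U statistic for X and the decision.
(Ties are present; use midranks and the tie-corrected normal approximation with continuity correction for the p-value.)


Step 1: Combine and sort all 9 observations; assign midranks.
sorted (value, group): (7,X), (15,Y), (22,X), (23,Y), (24,Y), (27,X), (27,Y), (28,X), (37,Y)
ranks: 7->1, 15->2, 22->3, 23->4, 24->5, 27->6.5, 27->6.5, 28->8, 37->9
Step 2: Rank sum for X: R1 = 1 + 3 + 6.5 + 8 = 18.5.
Step 3: U_X = R1 - n1(n1+1)/2 = 18.5 - 4*5/2 = 18.5 - 10 = 8.5.
       U_Y = n1*n2 - U_X = 20 - 8.5 = 11.5.
Step 4: Ties are present, so use the tie-corrected normal approximation (with continuity correction) for the p-value.
Step 5: p-value = 0.805701; compare to alpha = 0.05. fail to reject H0.

U_X = 8.5, p = 0.805701, fail to reject H0 at alpha = 0.05.


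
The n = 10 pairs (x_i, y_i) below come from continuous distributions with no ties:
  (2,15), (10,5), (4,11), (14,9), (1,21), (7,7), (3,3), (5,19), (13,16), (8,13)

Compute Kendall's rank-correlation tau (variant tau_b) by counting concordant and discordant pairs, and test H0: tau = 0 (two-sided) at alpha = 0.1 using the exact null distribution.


Step 1: Enumerate the 45 unordered pairs (i,j) with i<j and classify each by sign(x_j-x_i) * sign(y_j-y_i).
  (1,2):dx=+8,dy=-10->D; (1,3):dx=+2,dy=-4->D; (1,4):dx=+12,dy=-6->D; (1,5):dx=-1,dy=+6->D
  (1,6):dx=+5,dy=-8->D; (1,7):dx=+1,dy=-12->D; (1,8):dx=+3,dy=+4->C; (1,9):dx=+11,dy=+1->C
  (1,10):dx=+6,dy=-2->D; (2,3):dx=-6,dy=+6->D; (2,4):dx=+4,dy=+4->C; (2,5):dx=-9,dy=+16->D
  (2,6):dx=-3,dy=+2->D; (2,7):dx=-7,dy=-2->C; (2,8):dx=-5,dy=+14->D; (2,9):dx=+3,dy=+11->C
  (2,10):dx=-2,dy=+8->D; (3,4):dx=+10,dy=-2->D; (3,5):dx=-3,dy=+10->D; (3,6):dx=+3,dy=-4->D
  (3,7):dx=-1,dy=-8->C; (3,8):dx=+1,dy=+8->C; (3,9):dx=+9,dy=+5->C; (3,10):dx=+4,dy=+2->C
  (4,5):dx=-13,dy=+12->D; (4,6):dx=-7,dy=-2->C; (4,7):dx=-11,dy=-6->C; (4,8):dx=-9,dy=+10->D
  (4,9):dx=-1,dy=+7->D; (4,10):dx=-6,dy=+4->D; (5,6):dx=+6,dy=-14->D; (5,7):dx=+2,dy=-18->D
  (5,8):dx=+4,dy=-2->D; (5,9):dx=+12,dy=-5->D; (5,10):dx=+7,dy=-8->D; (6,7):dx=-4,dy=-4->C
  (6,8):dx=-2,dy=+12->D; (6,9):dx=+6,dy=+9->C; (6,10):dx=+1,dy=+6->C; (7,8):dx=+2,dy=+16->C
  (7,9):dx=+10,dy=+13->C; (7,10):dx=+5,dy=+10->C; (8,9):dx=+8,dy=-3->D; (8,10):dx=+3,dy=-6->D
  (9,10):dx=-5,dy=-3->C
Step 2: C = 18, D = 27, total pairs = 45.
Step 3: tau = (C - D)/(n(n-1)/2) = (18 - 27)/45 = -0.200000.
Step 4: Exact two-sided p-value (enumerate n! = 3628800 permutations of y under H0): p = 0.484313.
Step 5: alpha = 0.1. fail to reject H0.

tau_b = -0.2000 (C=18, D=27), p = 0.484313, fail to reject H0.


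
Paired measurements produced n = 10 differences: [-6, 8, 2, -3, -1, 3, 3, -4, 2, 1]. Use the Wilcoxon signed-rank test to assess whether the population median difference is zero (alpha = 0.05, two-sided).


Step 1: Drop any zero differences (none here) and take |d_i|.
|d| = [6, 8, 2, 3, 1, 3, 3, 4, 2, 1]
Step 2: Midrank |d_i| (ties get averaged ranks).
ranks: |6|->9, |8|->10, |2|->3.5, |3|->6, |1|->1.5, |3|->6, |3|->6, |4|->8, |2|->3.5, |1|->1.5
Step 3: Attach original signs; sum ranks with positive sign and with negative sign.
W+ = 10 + 3.5 + 6 + 6 + 3.5 + 1.5 = 30.5
W- = 9 + 6 + 1.5 + 8 = 24.5
(Check: W+ + W- = 55 should equal n(n+1)/2 = 55.)
Step 4: Test statistic W = min(W+, W-) = 24.5.
Step 5: Ties in |d|, so use the tie-corrected normal approximation.
        E[W] = n(n+1)/4 = 10*11/4 = 27.5.
        Tie groups: |d|=1 (t=2), |d|=2 (t=2), |d|=3 (t=3); sum(t^3 - t) = 36.
        Var[W] = n(n+1)(2n+1)/24 - sum(t^3-t)/48 = 2310/24 - 36/48 = 95.5.
        z = (W - E[W]) / sqrt(Var[W]) = (24.5 - 27.5) / 9.7724 = -0.3070.
        Two-sided p = 2*Phi(z) = 0.758853.
Step 6: alpha = 0.05. fail to reject H0.

W+ = 30.5, W- = 24.5, W = min = 24.5, p = 0.758853, fail to reject H0.


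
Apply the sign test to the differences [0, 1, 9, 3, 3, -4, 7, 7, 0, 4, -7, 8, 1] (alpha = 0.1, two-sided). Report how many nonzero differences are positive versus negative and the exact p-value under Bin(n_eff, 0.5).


Step 1: Discard zero differences. Original n = 13; n_eff = number of nonzero differences = 11.
Nonzero differences (with sign): +1, +9, +3, +3, -4, +7, +7, +4, -7, +8, +1
Step 2: Count signs: positive = 9, negative = 2.
Step 3: Under H0: P(positive) = 0.5, so the number of positives S ~ Bin(11, 0.5).
Step 4: Two-sided exact p-value = sum of Bin(11,0.5) probabilities at or below the observed probability = 0.065430.
Step 5: alpha = 0.1. reject H0.

n_eff = 11, pos = 9, neg = 2, p = 0.065430, reject H0.


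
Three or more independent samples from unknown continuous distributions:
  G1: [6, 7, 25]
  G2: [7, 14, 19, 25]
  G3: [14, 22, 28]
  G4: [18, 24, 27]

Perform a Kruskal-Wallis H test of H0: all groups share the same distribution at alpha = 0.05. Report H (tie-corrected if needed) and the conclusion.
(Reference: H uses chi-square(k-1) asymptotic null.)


Step 1: Combine all N = 13 observations and assign midranks.
sorted (value, group, rank): (6,G1,1), (7,G1,2.5), (7,G2,2.5), (14,G2,4.5), (14,G3,4.5), (18,G4,6), (19,G2,7), (22,G3,8), (24,G4,9), (25,G1,10.5), (25,G2,10.5), (27,G4,12), (28,G3,13)
Step 2: Sum ranks within each group.
R_1 = 14 (n_1 = 3)
R_2 = 24.5 (n_2 = 4)
R_3 = 25.5 (n_3 = 3)
R_4 = 27 (n_4 = 3)
Step 3: H = 12/(N(N+1)) * sum(R_i^2/n_i) - 3(N+1)
     = 12/(13*14) * (14^2/3 + 24.5^2/4 + 25.5^2/3 + 27^2/3) - 3*14
     = 0.065934 * 675.146 - 42
     = 2.515110.
Step 4: Ties present; correction factor C = 1 - 18/(13^3 - 13) = 0.991758. Corrected H = 2.515110 / 0.991758 = 2.536011.
Step 5: Under H0, H ~ chi^2(3); p-value = 0.468818.
Step 6: alpha = 0.05. fail to reject H0.

H = 2.5360, df = 3, p = 0.468818, fail to reject H0.


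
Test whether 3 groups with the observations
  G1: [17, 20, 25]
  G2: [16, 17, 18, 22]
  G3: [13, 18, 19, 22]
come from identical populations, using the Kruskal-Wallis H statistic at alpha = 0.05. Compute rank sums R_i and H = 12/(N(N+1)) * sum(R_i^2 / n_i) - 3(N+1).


Step 1: Combine all N = 11 observations and assign midranks.
sorted (value, group, rank): (13,G3,1), (16,G2,2), (17,G1,3.5), (17,G2,3.5), (18,G2,5.5), (18,G3,5.5), (19,G3,7), (20,G1,8), (22,G2,9.5), (22,G3,9.5), (25,G1,11)
Step 2: Sum ranks within each group.
R_1 = 22.5 (n_1 = 3)
R_2 = 20.5 (n_2 = 4)
R_3 = 23 (n_3 = 4)
Step 3: H = 12/(N(N+1)) * sum(R_i^2/n_i) - 3(N+1)
     = 12/(11*12) * (22.5^2/3 + 20.5^2/4 + 23^2/4) - 3*12
     = 0.090909 * 406.062 - 36
     = 0.914773.
Step 4: Ties present; correction factor C = 1 - 18/(11^3 - 11) = 0.986364. Corrected H = 0.914773 / 0.986364 = 0.927419.
Step 5: Under H0, H ~ chi^2(2); p-value = 0.628946.
Step 6: alpha = 0.05. fail to reject H0.

H = 0.9274, df = 2, p = 0.628946, fail to reject H0.


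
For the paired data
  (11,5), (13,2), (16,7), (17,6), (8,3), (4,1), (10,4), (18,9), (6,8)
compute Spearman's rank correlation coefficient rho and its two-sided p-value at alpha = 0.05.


Step 1: Rank x and y separately (midranks; no ties here).
rank(x): 11->5, 13->6, 16->7, 17->8, 8->3, 4->1, 10->4, 18->9, 6->2
rank(y): 5->5, 2->2, 7->7, 6->6, 3->3, 1->1, 4->4, 9->9, 8->8
Step 2: d_i = R_x(i) - R_y(i); compute d_i^2.
  (5-5)^2=0, (6-2)^2=16, (7-7)^2=0, (8-6)^2=4, (3-3)^2=0, (1-1)^2=0, (4-4)^2=0, (9-9)^2=0, (2-8)^2=36
sum(d^2) = 56.
Step 3: rho = 1 - 6*56 / (9*(9^2 - 1)) = 1 - 336/720 = 0.533333.
Step 4: Under H0, t = rho * sqrt((n-2)/(1-rho^2)) = 1.6681 ~ t(7).
Step 5: Two-sided p-value from the t-distribution with 7 df = 0.139227.
Step 6: alpha = 0.05. fail to reject H0.

rho = 0.5333, p = 0.139227, fail to reject H0 at alpha = 0.05.


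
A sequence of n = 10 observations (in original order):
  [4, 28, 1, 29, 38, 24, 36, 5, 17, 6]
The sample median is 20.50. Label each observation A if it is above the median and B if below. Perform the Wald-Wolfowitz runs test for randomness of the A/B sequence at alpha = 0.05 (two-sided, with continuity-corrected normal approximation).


Step 1: Compute median = 20.50; label A = above, B = below.
Labels in order: BABAAAABBB  (n_A = 5, n_B = 5)
Step 2: Count runs R = 5.
Step 3: Under H0 (random ordering), E[R] = 2*n_A*n_B/(n_A+n_B) + 1 = 2*5*5/10 + 1 = 6.0000.
        Var[R] = 2*n_A*n_B*(2*n_A*n_B - n_A - n_B) / ((n_A+n_B)^2 * (n_A+n_B-1)) = 2000/900 = 2.2222.
        SD[R] = 1.4907.
Step 4: Continuity-corrected z = (R + 0.5 - E[R]) / SD[R] = (5 + 0.5 - 6.0000) / 1.4907 = -0.3354.
Step 5: Two-sided p-value via normal approximation = 2*(1 - Phi(|z|)) = 0.737316.
Step 6: alpha = 0.05. fail to reject H0.

R = 5, z = -0.3354, p = 0.737316, fail to reject H0.


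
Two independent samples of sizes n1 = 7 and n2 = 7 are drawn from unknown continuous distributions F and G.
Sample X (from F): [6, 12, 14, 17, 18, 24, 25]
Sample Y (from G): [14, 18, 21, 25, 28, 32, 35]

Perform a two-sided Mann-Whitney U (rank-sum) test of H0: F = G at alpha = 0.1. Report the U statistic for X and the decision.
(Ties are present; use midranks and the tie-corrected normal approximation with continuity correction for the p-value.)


Step 1: Combine and sort all 14 observations; assign midranks.
sorted (value, group): (6,X), (12,X), (14,X), (14,Y), (17,X), (18,X), (18,Y), (21,Y), (24,X), (25,X), (25,Y), (28,Y), (32,Y), (35,Y)
ranks: 6->1, 12->2, 14->3.5, 14->3.5, 17->5, 18->6.5, 18->6.5, 21->8, 24->9, 25->10.5, 25->10.5, 28->12, 32->13, 35->14
Step 2: Rank sum for X: R1 = 1 + 2 + 3.5 + 5 + 6.5 + 9 + 10.5 = 37.5.
Step 3: U_X = R1 - n1(n1+1)/2 = 37.5 - 7*8/2 = 37.5 - 28 = 9.5.
       U_Y = n1*n2 - U_X = 49 - 9.5 = 39.5.
Step 4: Ties are present, so use the tie-corrected normal approximation (with continuity correction) for the p-value.
Step 5: p-value = 0.063044; compare to alpha = 0.1. reject H0.

U_X = 9.5, p = 0.063044, reject H0 at alpha = 0.1.


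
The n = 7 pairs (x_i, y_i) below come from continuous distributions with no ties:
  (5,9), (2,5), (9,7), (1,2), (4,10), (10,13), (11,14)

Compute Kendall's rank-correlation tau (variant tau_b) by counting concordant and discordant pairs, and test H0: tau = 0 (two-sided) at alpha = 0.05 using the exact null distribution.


Step 1: Enumerate the 21 unordered pairs (i,j) with i<j and classify each by sign(x_j-x_i) * sign(y_j-y_i).
  (1,2):dx=-3,dy=-4->C; (1,3):dx=+4,dy=-2->D; (1,4):dx=-4,dy=-7->C; (1,5):dx=-1,dy=+1->D
  (1,6):dx=+5,dy=+4->C; (1,7):dx=+6,dy=+5->C; (2,3):dx=+7,dy=+2->C; (2,4):dx=-1,dy=-3->C
  (2,5):dx=+2,dy=+5->C; (2,6):dx=+8,dy=+8->C; (2,7):dx=+9,dy=+9->C; (3,4):dx=-8,dy=-5->C
  (3,5):dx=-5,dy=+3->D; (3,6):dx=+1,dy=+6->C; (3,7):dx=+2,dy=+7->C; (4,5):dx=+3,dy=+8->C
  (4,6):dx=+9,dy=+11->C; (4,7):dx=+10,dy=+12->C; (5,6):dx=+6,dy=+3->C; (5,7):dx=+7,dy=+4->C
  (6,7):dx=+1,dy=+1->C
Step 2: C = 18, D = 3, total pairs = 21.
Step 3: tau = (C - D)/(n(n-1)/2) = (18 - 3)/21 = 0.714286.
Step 4: Exact two-sided p-value (enumerate n! = 5040 permutations of y under H0): p = 0.030159.
Step 5: alpha = 0.05. reject H0.

tau_b = 0.7143 (C=18, D=3), p = 0.030159, reject H0.


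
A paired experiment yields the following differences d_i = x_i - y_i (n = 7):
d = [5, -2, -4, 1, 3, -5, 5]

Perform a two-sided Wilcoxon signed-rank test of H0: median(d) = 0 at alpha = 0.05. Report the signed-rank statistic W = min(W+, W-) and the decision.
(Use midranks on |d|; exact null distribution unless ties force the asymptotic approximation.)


Step 1: Drop any zero differences (none here) and take |d_i|.
|d| = [5, 2, 4, 1, 3, 5, 5]
Step 2: Midrank |d_i| (ties get averaged ranks).
ranks: |5|->6, |2|->2, |4|->4, |1|->1, |3|->3, |5|->6, |5|->6
Step 3: Attach original signs; sum ranks with positive sign and with negative sign.
W+ = 6 + 1 + 3 + 6 = 16
W- = 2 + 4 + 6 = 12
(Check: W+ + W- = 28 should equal n(n+1)/2 = 28.)
Step 4: Test statistic W = min(W+, W-) = 12.
Step 5: Ties in |d|, so use the tie-corrected normal approximation.
        E[W] = n(n+1)/4 = 7*8/4 = 14.
        Tie groups: |d|=5 (t=3); sum(t^3 - t) = 24.
        Var[W] = n(n+1)(2n+1)/24 - sum(t^3-t)/48 = 840/24 - 24/48 = 34.5.
        z = (W - E[W]) / sqrt(Var[W]) = (12 - 14) / 5.8737 = -0.3405.
        Two-sided p = 2*Phi(z) = 0.733478.
Step 6: alpha = 0.05. fail to reject H0.

W+ = 16, W- = 12, W = min = 12, p = 0.733478, fail to reject H0.


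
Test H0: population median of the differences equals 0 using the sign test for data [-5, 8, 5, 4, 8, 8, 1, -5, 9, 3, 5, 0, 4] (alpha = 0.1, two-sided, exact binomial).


Step 1: Discard zero differences. Original n = 13; n_eff = number of nonzero differences = 12.
Nonzero differences (with sign): -5, +8, +5, +4, +8, +8, +1, -5, +9, +3, +5, +4
Step 2: Count signs: positive = 10, negative = 2.
Step 3: Under H0: P(positive) = 0.5, so the number of positives S ~ Bin(12, 0.5).
Step 4: Two-sided exact p-value = sum of Bin(12,0.5) probabilities at or below the observed probability = 0.038574.
Step 5: alpha = 0.1. reject H0.

n_eff = 12, pos = 10, neg = 2, p = 0.038574, reject H0.


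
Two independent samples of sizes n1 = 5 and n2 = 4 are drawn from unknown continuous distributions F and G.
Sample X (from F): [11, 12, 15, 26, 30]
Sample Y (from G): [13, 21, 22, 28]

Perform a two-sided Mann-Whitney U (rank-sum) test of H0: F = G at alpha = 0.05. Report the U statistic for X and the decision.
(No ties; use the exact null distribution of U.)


Step 1: Combine and sort all 9 observations; assign midranks.
sorted (value, group): (11,X), (12,X), (13,Y), (15,X), (21,Y), (22,Y), (26,X), (28,Y), (30,X)
ranks: 11->1, 12->2, 13->3, 15->4, 21->5, 22->6, 26->7, 28->8, 30->9
Step 2: Rank sum for X: R1 = 1 + 2 + 4 + 7 + 9 = 23.
Step 3: U_X = R1 - n1(n1+1)/2 = 23 - 5*6/2 = 23 - 15 = 8.
       U_Y = n1*n2 - U_X = 20 - 8 = 12.
Step 4: No ties, so the exact null distribution of U (based on enumerating the C(9,5) = 126 equally likely rank assignments) gives the two-sided p-value.
Step 5: p-value = 0.730159; compare to alpha = 0.05. fail to reject H0.

U_X = 8, p = 0.730159, fail to reject H0 at alpha = 0.05.


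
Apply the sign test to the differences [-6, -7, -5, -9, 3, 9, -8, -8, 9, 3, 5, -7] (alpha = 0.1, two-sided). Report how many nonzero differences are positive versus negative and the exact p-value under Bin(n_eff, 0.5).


Step 1: Discard zero differences. Original n = 12; n_eff = number of nonzero differences = 12.
Nonzero differences (with sign): -6, -7, -5, -9, +3, +9, -8, -8, +9, +3, +5, -7
Step 2: Count signs: positive = 5, negative = 7.
Step 3: Under H0: P(positive) = 0.5, so the number of positives S ~ Bin(12, 0.5).
Step 4: Two-sided exact p-value = sum of Bin(12,0.5) probabilities at or below the observed probability = 0.774414.
Step 5: alpha = 0.1. fail to reject H0.

n_eff = 12, pos = 5, neg = 7, p = 0.774414, fail to reject H0.


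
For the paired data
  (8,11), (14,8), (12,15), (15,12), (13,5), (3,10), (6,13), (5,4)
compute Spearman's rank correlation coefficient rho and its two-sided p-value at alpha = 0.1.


Step 1: Rank x and y separately (midranks; no ties here).
rank(x): 8->4, 14->7, 12->5, 15->8, 13->6, 3->1, 6->3, 5->2
rank(y): 11->5, 8->3, 15->8, 12->6, 5->2, 10->4, 13->7, 4->1
Step 2: d_i = R_x(i) - R_y(i); compute d_i^2.
  (4-5)^2=1, (7-3)^2=16, (5-8)^2=9, (8-6)^2=4, (6-2)^2=16, (1-4)^2=9, (3-7)^2=16, (2-1)^2=1
sum(d^2) = 72.
Step 3: rho = 1 - 6*72 / (8*(8^2 - 1)) = 1 - 432/504 = 0.142857.
Step 4: Under H0, t = rho * sqrt((n-2)/(1-rho^2)) = 0.3536 ~ t(6).
Step 5: Two-sided p-value from the t-distribution with 6 df = 0.735765.
Step 6: alpha = 0.1. fail to reject H0.

rho = 0.1429, p = 0.735765, fail to reject H0 at alpha = 0.1.


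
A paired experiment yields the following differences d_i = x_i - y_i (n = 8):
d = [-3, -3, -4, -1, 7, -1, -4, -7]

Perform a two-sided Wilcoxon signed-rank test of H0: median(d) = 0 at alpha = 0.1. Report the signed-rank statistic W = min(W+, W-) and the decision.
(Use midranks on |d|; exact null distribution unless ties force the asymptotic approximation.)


Step 1: Drop any zero differences (none here) and take |d_i|.
|d| = [3, 3, 4, 1, 7, 1, 4, 7]
Step 2: Midrank |d_i| (ties get averaged ranks).
ranks: |3|->3.5, |3|->3.5, |4|->5.5, |1|->1.5, |7|->7.5, |1|->1.5, |4|->5.5, |7|->7.5
Step 3: Attach original signs; sum ranks with positive sign and with negative sign.
W+ = 7.5 = 7.5
W- = 3.5 + 3.5 + 5.5 + 1.5 + 1.5 + 5.5 + 7.5 = 28.5
(Check: W+ + W- = 36 should equal n(n+1)/2 = 36.)
Step 4: Test statistic W = min(W+, W-) = 7.5.
Step 5: Ties in |d|, so use the tie-corrected normal approximation.
        E[W] = n(n+1)/4 = 8*9/4 = 18.
        Tie groups: |d|=1 (t=2), |d|=3 (t=2), |d|=4 (t=2), |d|=7 (t=2); sum(t^3 - t) = 24.
        Var[W] = n(n+1)(2n+1)/24 - sum(t^3-t)/48 = 1224/24 - 24/48 = 50.5.
        z = (W - E[W]) / sqrt(Var[W]) = (7.5 - 18) / 7.1063 = -1.4776.
        Two-sided p = 2*Phi(z) = 0.139527.
Step 6: alpha = 0.1. fail to reject H0.

W+ = 7.5, W- = 28.5, W = min = 7.5, p = 0.139527, fail to reject H0.


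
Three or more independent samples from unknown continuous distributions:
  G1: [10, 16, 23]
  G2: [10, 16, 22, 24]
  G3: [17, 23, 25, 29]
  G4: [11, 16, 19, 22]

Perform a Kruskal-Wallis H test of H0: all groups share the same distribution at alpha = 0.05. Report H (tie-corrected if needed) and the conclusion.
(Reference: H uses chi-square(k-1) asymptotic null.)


Step 1: Combine all N = 15 observations and assign midranks.
sorted (value, group, rank): (10,G1,1.5), (10,G2,1.5), (11,G4,3), (16,G1,5), (16,G2,5), (16,G4,5), (17,G3,7), (19,G4,8), (22,G2,9.5), (22,G4,9.5), (23,G1,11.5), (23,G3,11.5), (24,G2,13), (25,G3,14), (29,G3,15)
Step 2: Sum ranks within each group.
R_1 = 18 (n_1 = 3)
R_2 = 29 (n_2 = 4)
R_3 = 47.5 (n_3 = 4)
R_4 = 25.5 (n_4 = 4)
Step 3: H = 12/(N(N+1)) * sum(R_i^2/n_i) - 3(N+1)
     = 12/(15*16) * (18^2/3 + 29^2/4 + 47.5^2/4 + 25.5^2/4) - 3*16
     = 0.050000 * 1044.88 - 48
     = 4.243750.
Step 4: Ties present; correction factor C = 1 - 42/(15^3 - 15) = 0.987500. Corrected H = 4.243750 / 0.987500 = 4.297468.
Step 5: Under H0, H ~ chi^2(3); p-value = 0.231083.
Step 6: alpha = 0.05. fail to reject H0.

H = 4.2975, df = 3, p = 0.231083, fail to reject H0.


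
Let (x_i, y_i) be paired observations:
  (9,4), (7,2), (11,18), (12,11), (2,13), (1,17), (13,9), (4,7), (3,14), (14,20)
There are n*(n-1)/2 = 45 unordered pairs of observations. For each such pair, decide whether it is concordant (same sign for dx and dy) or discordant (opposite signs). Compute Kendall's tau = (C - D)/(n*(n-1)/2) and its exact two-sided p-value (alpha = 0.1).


Step 1: Enumerate the 45 unordered pairs (i,j) with i<j and classify each by sign(x_j-x_i) * sign(y_j-y_i).
  (1,2):dx=-2,dy=-2->C; (1,3):dx=+2,dy=+14->C; (1,4):dx=+3,dy=+7->C; (1,5):dx=-7,dy=+9->D
  (1,6):dx=-8,dy=+13->D; (1,7):dx=+4,dy=+5->C; (1,8):dx=-5,dy=+3->D; (1,9):dx=-6,dy=+10->D
  (1,10):dx=+5,dy=+16->C; (2,3):dx=+4,dy=+16->C; (2,4):dx=+5,dy=+9->C; (2,5):dx=-5,dy=+11->D
  (2,6):dx=-6,dy=+15->D; (2,7):dx=+6,dy=+7->C; (2,8):dx=-3,dy=+5->D; (2,9):dx=-4,dy=+12->D
  (2,10):dx=+7,dy=+18->C; (3,4):dx=+1,dy=-7->D; (3,5):dx=-9,dy=-5->C; (3,6):dx=-10,dy=-1->C
  (3,7):dx=+2,dy=-9->D; (3,8):dx=-7,dy=-11->C; (3,9):dx=-8,dy=-4->C; (3,10):dx=+3,dy=+2->C
  (4,5):dx=-10,dy=+2->D; (4,6):dx=-11,dy=+6->D; (4,7):dx=+1,dy=-2->D; (4,8):dx=-8,dy=-4->C
  (4,9):dx=-9,dy=+3->D; (4,10):dx=+2,dy=+9->C; (5,6):dx=-1,dy=+4->D; (5,7):dx=+11,dy=-4->D
  (5,8):dx=+2,dy=-6->D; (5,9):dx=+1,dy=+1->C; (5,10):dx=+12,dy=+7->C; (6,7):dx=+12,dy=-8->D
  (6,8):dx=+3,dy=-10->D; (6,9):dx=+2,dy=-3->D; (6,10):dx=+13,dy=+3->C; (7,8):dx=-9,dy=-2->C
  (7,9):dx=-10,dy=+5->D; (7,10):dx=+1,dy=+11->C; (8,9):dx=-1,dy=+7->D; (8,10):dx=+10,dy=+13->C
  (9,10):dx=+11,dy=+6->C
Step 2: C = 23, D = 22, total pairs = 45.
Step 3: tau = (C - D)/(n(n-1)/2) = (23 - 22)/45 = 0.022222.
Step 4: Exact two-sided p-value (enumerate n! = 3628800 permutations of y under H0): p = 1.000000.
Step 5: alpha = 0.1. fail to reject H0.

tau_b = 0.0222 (C=23, D=22), p = 1.000000, fail to reject H0.
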